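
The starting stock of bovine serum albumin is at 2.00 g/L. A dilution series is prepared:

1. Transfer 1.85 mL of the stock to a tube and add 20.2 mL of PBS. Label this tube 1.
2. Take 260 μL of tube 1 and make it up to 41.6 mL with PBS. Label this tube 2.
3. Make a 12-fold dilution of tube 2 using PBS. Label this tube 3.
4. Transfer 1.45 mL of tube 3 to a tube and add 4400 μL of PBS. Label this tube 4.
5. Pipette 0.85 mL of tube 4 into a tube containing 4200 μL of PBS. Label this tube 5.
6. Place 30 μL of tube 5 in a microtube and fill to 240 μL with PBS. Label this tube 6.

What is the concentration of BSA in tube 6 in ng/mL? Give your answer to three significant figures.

0.456 ng/mL

Step 1: 1.85 mL + 20.2 mL = 22.05 mL total → factor 22.05/1.85 = 11.919
Step 2: 260 μL brought to 41.6 mL → factor 41600/260 = 160
Step 3: 12-fold → factor 12
Step 4: 1.45 mL + 4400 μL = 5.85 mL total → factor 5.85/1.45 = 4.0345
Step 5: 0.85 mL + 4200 μL = 5.05 mL total → factor 5.05/0.85 = 5.9412
Step 6: 30 μL brought to 240 μL → factor 240/30 = 8
Overall dilution factor = 11.919 × 160 × 12 × 4.0345 × 5.9412 × 8 = 4.3882 × 10^6
Final = 2.00 g/L / 4.3882 × 10^6 = 4.558 × 10^-7 g/L = 0.456 ng/mL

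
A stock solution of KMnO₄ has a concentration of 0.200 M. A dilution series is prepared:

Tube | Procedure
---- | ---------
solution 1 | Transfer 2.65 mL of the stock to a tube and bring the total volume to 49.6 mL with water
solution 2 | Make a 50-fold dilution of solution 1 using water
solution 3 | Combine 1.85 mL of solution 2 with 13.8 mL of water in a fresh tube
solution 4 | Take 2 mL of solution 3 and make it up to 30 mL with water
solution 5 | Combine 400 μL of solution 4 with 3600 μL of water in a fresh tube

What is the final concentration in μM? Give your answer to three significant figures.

Step 1: 2.65 mL brought to 49.6 mL → factor 49.6/2.65 = 18.717
Step 2: 50-fold → factor 50
Step 3: 1.85 mL + 13.8 mL = 15.65 mL total → factor 15.65/1.85 = 8.4595
Step 4: 2 mL brought to 30 mL → factor 30/2 = 15
Step 5: 400 μL + 3600 μL = 4000 μL total → factor 4000/400 = 10
Overall dilution factor = 18.717 × 50 × 8.4595 × 15 × 10 = 1.1875 × 10^6
Final = 0.200 M / 1.1875 × 10^6 = 1.684 × 10^-7 M = 0.168 μM

0.168 μM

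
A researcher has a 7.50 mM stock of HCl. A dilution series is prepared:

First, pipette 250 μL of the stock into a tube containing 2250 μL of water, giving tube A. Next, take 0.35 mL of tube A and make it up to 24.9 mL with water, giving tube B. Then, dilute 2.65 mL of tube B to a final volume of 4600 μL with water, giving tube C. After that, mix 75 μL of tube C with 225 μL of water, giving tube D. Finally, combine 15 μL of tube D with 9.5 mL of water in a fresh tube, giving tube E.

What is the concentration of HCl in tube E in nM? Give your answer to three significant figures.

2.39 nM

Step 1: 250 μL + 2250 μL = 2500 μL total → factor 2500/250 = 10
Step 2: 0.35 mL brought to 24.9 mL → factor 24.9/0.35 = 71.143
Step 3: 2.65 mL brought to 4600 μL → factor 4.6/2.65 = 1.7358
Step 4: 75 μL + 225 μL = 300 μL total → factor 300/75 = 4
Step 5: 15 μL + 9.5 mL = 9515 μL total → factor 9515/15 = 634.33
Overall dilution factor = 10 × 71.143 × 1.7358 × 4 × 634.33 = 3.1334 × 10^6
Final = 7.50 mM / 3.1334 × 10^6 = 2.394 × 10^-6 mM = 2.39 nM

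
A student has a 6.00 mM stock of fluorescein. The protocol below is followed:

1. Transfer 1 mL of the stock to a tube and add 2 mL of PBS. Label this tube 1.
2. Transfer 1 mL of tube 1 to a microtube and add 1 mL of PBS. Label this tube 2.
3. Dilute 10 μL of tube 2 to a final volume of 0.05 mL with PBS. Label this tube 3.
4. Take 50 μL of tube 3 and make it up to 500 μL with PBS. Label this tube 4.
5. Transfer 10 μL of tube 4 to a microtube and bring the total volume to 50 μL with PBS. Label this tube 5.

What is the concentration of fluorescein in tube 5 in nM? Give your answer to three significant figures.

Step 1: 1 mL + 2 mL = 3 mL total → factor 3/1 = 3
Step 2: 1 mL + 1 mL = 2 mL total → factor 2/1 = 2
Step 3: 10 μL brought to 0.05 mL → factor 50/10 = 5
Step 4: 50 μL brought to 500 μL → factor 500/50 = 10
Step 5: 10 μL brought to 50 μL → factor 50/10 = 5
Overall dilution factor = 3 × 2 × 5 × 10 × 5 = 1500
Final = 6.00 mM / 1500 = 0.004000 mM = 4.00 × 10^3 nM

4.00 × 10^3 nM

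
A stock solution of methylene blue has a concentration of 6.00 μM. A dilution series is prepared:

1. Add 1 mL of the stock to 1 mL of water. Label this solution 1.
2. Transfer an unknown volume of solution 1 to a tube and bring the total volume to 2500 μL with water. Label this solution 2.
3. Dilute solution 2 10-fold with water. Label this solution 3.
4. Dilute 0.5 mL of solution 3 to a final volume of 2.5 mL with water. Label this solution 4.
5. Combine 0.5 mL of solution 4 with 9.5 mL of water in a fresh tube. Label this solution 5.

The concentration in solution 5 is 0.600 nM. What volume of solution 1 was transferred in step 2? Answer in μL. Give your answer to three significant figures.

Step 1: 1 mL + 1 mL = 2 mL total → factor 2/1 = 2
Step 2: v brought to 2500 μL → factor = 2500 μL/v
Step 3: 10-fold → factor 10
Step 4: 0.5 mL brought to 2.5 mL → factor 2.5/0.5 = 5
Step 5: 0.5 mL + 9.5 mL = 10 mL total → factor 10/0.5 = 20
Product of known-step factors = 2000
Overall factor = 6.00 μM / (0.600 nM) = 10000
Step-2 factor = 10000 / 2000 = 5
v = 2500 μL / 5 = 500 μL

500 μL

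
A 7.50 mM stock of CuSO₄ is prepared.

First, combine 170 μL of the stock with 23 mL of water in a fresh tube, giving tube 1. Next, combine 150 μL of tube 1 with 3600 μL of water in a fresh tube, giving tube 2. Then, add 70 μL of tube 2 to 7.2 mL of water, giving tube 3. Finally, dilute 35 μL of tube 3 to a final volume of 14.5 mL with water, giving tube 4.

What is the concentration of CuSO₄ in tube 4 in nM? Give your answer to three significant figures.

0.0512 nM

Step 1: 170 μL + 23 mL = 23170 μL total → factor 23170/170 = 136.29
Step 2: 150 μL + 3600 μL = 3750 μL total → factor 3750/150 = 25
Step 3: 70 μL + 7.2 mL = 7270 μL total → factor 7270/70 = 103.86
Step 4: 35 μL brought to 14.5 mL → factor 14500/35 = 414.29
Overall dilution factor = 136.29 × 25 × 103.86 × 414.29 = 1.4661 × 10^8
Final = 7.50 mM / 1.4661 × 10^8 = 5.116 × 10^-8 mM = 0.0512 nM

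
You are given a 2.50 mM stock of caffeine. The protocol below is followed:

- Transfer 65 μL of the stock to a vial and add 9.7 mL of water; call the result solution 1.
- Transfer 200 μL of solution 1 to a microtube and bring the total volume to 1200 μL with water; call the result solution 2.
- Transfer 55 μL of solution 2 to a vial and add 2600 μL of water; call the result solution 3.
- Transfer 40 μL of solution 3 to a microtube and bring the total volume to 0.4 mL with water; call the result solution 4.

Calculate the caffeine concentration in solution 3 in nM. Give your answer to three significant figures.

Step 1: 65 μL + 9.7 mL = 9765 μL total → factor 9765/65 = 150.23
Step 2: 200 μL brought to 1200 μL → factor 1200/200 = 6
Step 3: 55 μL + 2600 μL = 2655 μL total → factor 2655/55 = 48.273
Dilution factor through solution 3 = 150.23 × 6 × 48.273 = 43512
[solution 3] = 2.50 mM / 43512 = 5.746 × 10^-5 mM = 57.5 nM

57.5 nM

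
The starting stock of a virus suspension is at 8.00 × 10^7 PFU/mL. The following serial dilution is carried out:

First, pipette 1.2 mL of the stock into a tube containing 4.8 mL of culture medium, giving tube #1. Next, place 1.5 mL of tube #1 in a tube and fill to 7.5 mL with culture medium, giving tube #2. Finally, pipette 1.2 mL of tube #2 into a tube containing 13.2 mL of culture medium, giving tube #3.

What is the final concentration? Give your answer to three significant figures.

2.67 × 10^5 PFU/mL

Step 1: 1.2 mL + 4.8 mL = 6 mL total → factor 6/1.2 = 5
Step 2: 1.5 mL brought to 7.5 mL → factor 7.5/1.5 = 5
Step 3: 1.2 mL + 13.2 mL = 14.4 mL total → factor 14.4/1.2 = 12
Overall dilution factor = 5 × 5 × 12 = 300
Final = 8.00 × 10^7 PFU/mL / 300 = 2.67 × 10^5 PFU/mL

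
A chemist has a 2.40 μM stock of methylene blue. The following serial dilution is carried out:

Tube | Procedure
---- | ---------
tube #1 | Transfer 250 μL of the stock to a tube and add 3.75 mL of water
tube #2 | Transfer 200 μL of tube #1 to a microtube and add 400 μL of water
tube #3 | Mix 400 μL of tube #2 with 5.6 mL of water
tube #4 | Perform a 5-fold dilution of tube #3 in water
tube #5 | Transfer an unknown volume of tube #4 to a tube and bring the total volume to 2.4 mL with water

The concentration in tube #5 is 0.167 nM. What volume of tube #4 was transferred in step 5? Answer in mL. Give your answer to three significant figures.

0.601 mL

Step 1: 250 μL + 3.75 mL = 4000 μL total → factor 4000/250 = 16
Step 2: 200 μL + 400 μL = 600 μL total → factor 600/200 = 3
Step 3: 400 μL + 5.6 mL = 6000 μL total → factor 6000/400 = 15
Step 4: 5-fold → factor 5
Step 5: v brought to 2.4 mL → factor = 2.4 mL/v
Product of known-step factors = 3600
Overall factor = 2.40 μM / (0.167 nM) = 14371
Step-5 factor = 14371 / 3600 = 3.992
v = 2.4 mL / 3.992 = 0.601 mL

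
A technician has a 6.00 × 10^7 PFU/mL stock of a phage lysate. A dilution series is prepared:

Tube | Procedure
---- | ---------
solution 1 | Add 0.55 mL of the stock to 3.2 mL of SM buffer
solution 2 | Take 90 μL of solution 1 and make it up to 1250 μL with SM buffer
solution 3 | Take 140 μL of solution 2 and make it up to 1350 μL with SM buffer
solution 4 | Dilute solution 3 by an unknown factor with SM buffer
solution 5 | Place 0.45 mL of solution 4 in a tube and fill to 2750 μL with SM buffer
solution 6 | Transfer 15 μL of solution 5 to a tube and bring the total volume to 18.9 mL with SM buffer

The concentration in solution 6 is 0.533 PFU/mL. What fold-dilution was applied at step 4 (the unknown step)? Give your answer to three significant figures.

Step 1: 0.55 mL + 3.2 mL = 3.75 mL total → factor 3.75/0.55 = 6.8182
Step 2: 90 μL brought to 1250 μL → factor 1250/90 = 13.889
Step 3: 140 μL brought to 1350 μL → factor 1350/140 = 9.6429
Step 4: unknown factor x
Step 5: 0.45 mL brought to 2750 μL → factor 2.75/0.45 = 6.1111
Step 6: 15 μL brought to 18.9 mL → factor 18900/15 = 1260
Product of known-step factors = 7.0312 × 10^6
Overall factor = 6.00 × 10^7 PFU/mL / (0.533 PFU/mL) = 1.1257 × 10^8
x = 1.1257 × 10^8 / 7.0312 × 10^6 = 16.0

16.0-fold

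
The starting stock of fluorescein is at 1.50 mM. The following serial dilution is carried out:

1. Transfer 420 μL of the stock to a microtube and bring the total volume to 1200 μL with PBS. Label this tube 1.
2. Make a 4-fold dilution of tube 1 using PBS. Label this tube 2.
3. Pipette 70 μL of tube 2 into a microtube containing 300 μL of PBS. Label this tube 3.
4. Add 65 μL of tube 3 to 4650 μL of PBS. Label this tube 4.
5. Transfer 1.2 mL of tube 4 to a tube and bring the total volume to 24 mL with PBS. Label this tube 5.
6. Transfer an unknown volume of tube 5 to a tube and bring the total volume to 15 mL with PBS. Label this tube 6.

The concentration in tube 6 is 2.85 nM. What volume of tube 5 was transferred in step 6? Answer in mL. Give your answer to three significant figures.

Step 1: 420 μL brought to 1200 μL → factor 1200/420 = 2.8571
Step 2: 4-fold → factor 4
Step 3: 70 μL + 300 μL = 370 μL total → factor 370/70 = 5.2857
Step 4: 65 μL + 4650 μL = 4715 μL total → factor 4715/65 = 72.538
Step 5: 1.2 mL brought to 24 mL → factor 24/1.2 = 20
Step 6: v brought to 15 mL → factor = 15 mL/v
Product of known-step factors = 87638
Overall factor = 1.50 mM / (2.85 nM) = 5.2632 × 10^5
Step-6 factor = 5.2632 × 10^5 / 87638 = 6.0055
v = 15 mL / 6.0055 = 2.50 mL

2.50 mL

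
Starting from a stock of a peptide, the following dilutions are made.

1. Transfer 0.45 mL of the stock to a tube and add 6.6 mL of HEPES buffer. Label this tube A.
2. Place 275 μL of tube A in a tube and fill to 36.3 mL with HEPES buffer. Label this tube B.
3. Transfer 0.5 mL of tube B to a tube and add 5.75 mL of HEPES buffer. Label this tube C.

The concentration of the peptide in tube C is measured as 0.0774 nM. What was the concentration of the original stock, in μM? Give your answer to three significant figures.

Step 1: 0.45 mL + 6.6 mL = 7.05 mL total → factor 7.05/0.45 = 15.667
Step 2: 275 μL brought to 36.3 mL → factor 36300/275 = 132
Step 3: 0.5 mL + 5.75 mL = 6.25 mL total → factor 6.25/0.5 = 12.5
Overall dilution factor = 15.667 × 132 × 12.5 = 25850
Stock = 0.0774 nM × 25850 = 2001 nM = 2.00 μM

2.00 μM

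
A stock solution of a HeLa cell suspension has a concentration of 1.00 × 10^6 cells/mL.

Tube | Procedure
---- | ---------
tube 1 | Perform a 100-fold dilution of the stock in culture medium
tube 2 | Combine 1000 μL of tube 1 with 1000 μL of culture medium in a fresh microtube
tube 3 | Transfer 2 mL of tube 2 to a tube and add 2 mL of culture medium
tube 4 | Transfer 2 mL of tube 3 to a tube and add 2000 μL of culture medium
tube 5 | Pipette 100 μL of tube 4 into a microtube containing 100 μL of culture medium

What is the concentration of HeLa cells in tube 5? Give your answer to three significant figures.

625 cells/mL

Step 1: 100-fold → factor 100
Step 2: 1000 μL + 1000 μL = 2000 μL total → factor 2000/1000 = 2
Step 3: 2 mL + 2 mL = 4 mL total → factor 4/2 = 2
Step 4: 2 mL + 2000 μL = 4 mL total → factor 4/2 = 2
Step 5: 100 μL + 100 μL = 200 μL total → factor 200/100 = 2
Overall dilution factor = 100 × 2 × 2 × 2 × 2 = 1600
Final = 1.00 × 10^6 cells/mL / 1600 = 625 cells/mL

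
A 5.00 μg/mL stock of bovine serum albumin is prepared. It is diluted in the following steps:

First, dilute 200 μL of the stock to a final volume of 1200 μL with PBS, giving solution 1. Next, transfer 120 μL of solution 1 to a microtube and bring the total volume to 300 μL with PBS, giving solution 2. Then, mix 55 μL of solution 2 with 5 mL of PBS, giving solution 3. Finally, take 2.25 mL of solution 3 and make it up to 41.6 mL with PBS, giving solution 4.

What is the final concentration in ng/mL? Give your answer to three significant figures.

0.196 ng/mL

Step 1: 200 μL brought to 1200 μL → factor 1200/200 = 6
Step 2: 120 μL brought to 300 μL → factor 300/120 = 2.5
Step 3: 55 μL + 5 mL = 5055 μL total → factor 5055/55 = 91.909
Step 4: 2.25 mL brought to 41.6 mL → factor 41.6/2.25 = 18.489
Overall dilution factor = 6 × 2.5 × 91.909 × 18.489 = 25489
Final = 5.00 μg/mL / 25489 = 0.0001962 μg/mL = 0.196 ng/mL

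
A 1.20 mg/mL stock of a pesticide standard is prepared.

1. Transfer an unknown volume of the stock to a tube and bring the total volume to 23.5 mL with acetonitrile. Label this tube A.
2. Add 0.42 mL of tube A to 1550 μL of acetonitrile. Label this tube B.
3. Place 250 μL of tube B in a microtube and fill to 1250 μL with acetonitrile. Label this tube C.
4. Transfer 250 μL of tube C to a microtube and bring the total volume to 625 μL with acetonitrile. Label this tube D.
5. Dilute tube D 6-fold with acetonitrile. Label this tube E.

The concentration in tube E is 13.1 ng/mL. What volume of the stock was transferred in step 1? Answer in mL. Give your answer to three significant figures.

Step 1: v brought to 23.5 mL → factor = 23.5 mL/v
Step 2: 0.42 mL + 1550 μL = 1.97 mL total → factor 1.97/0.42 = 4.6905
Step 3: 250 μL brought to 1250 μL → factor 1250/250 = 5
Step 4: 250 μL brought to 625 μL → factor 625/250 = 2.5
Step 5: 6-fold → factor 6
Product of known-step factors = 351.79
Overall factor = 1.20 mg/mL / (13.1 ng/mL) = 91603
Step-1 factor = 91603 / 351.79 = 260.39
v = 23.5 mL / 260.39 = 0.0902 mL

0.0902 mL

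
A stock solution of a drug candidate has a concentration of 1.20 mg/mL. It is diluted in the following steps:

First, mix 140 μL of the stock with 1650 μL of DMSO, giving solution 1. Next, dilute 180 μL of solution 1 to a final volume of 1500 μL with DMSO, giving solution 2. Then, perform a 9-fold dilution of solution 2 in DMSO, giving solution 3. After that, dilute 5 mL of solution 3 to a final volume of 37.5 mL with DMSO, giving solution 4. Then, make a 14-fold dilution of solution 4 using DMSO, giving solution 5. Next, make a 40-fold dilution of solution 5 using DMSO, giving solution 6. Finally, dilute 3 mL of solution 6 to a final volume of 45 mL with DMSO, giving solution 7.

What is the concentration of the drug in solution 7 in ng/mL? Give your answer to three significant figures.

Step 1: 140 μL + 1650 μL = 1790 μL total → factor 1790/140 = 12.786
Step 2: 180 μL brought to 1500 μL → factor 1500/180 = 8.3333
Step 3: 9-fold → factor 9
Step 4: 5 mL brought to 37.5 mL → factor 37.5/5 = 7.5
Step 5: 14-fold → factor 14
Step 6: 40-fold → factor 40
Step 7: 3 mL brought to 45 mL → factor 45/3 = 15
Overall dilution factor = 12.786 × 8.3333 × 9 × 7.5 × 14 × 40 × 15 = 6.0412 × 10^7
Final = 1.20 mg/mL / 6.0412 × 10^7 = 1.986 × 10^-8 mg/mL = 0.0199 ng/mL

0.0199 ng/mL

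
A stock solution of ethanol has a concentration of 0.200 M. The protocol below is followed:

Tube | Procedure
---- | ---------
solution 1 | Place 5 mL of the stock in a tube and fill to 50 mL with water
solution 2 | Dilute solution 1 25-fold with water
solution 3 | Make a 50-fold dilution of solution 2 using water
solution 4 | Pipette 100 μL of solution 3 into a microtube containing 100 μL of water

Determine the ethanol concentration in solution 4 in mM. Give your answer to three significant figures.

0.00800 mM

Step 1: 5 mL brought to 50 mL → factor 50/5 = 10
Step 2: 25-fold → factor 25
Step 3: 50-fold → factor 50
Step 4: 100 μL + 100 μL = 200 μL total → factor 200/100 = 2
Overall dilution factor = 10 × 25 × 50 × 2 = 25000
Final = 0.200 M / 25000 = 8.000 × 10^-6 M = 0.00800 mM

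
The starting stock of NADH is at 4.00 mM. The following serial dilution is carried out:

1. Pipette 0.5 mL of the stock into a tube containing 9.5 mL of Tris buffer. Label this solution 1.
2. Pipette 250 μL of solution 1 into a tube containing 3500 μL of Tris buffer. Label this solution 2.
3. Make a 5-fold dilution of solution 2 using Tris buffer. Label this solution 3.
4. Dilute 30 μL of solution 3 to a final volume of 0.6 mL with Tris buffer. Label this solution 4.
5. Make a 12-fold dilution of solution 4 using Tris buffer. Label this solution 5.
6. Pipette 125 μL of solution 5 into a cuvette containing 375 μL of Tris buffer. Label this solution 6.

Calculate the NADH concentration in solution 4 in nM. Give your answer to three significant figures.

133 nM

Step 1: 0.5 mL + 9.5 mL = 10 mL total → factor 10/0.5 = 20
Step 2: 250 μL + 3500 μL = 3750 μL total → factor 3750/250 = 15
Step 3: 5-fold → factor 5
Step 4: 30 μL brought to 0.6 mL → factor 600/30 = 20
Dilution factor through solution 4 = 20 × 15 × 5 × 20 = 30000
[solution 4] = 4.00 mM / 30000 = 0.0001333 mM = 133 nM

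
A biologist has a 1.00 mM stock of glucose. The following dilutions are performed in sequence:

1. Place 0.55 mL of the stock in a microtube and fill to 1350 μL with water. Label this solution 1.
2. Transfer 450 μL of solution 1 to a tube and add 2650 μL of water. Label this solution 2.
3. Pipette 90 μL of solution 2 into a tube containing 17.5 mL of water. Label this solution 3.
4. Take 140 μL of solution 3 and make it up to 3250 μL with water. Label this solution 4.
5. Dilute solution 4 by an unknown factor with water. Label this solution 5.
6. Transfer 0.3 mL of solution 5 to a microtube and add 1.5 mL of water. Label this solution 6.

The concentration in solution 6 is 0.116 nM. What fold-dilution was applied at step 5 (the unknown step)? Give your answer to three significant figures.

18.7-fold

Step 1: 0.55 mL brought to 1350 μL → factor 1.35/0.55 = 2.4545
Step 2: 450 μL + 2650 μL = 3100 μL total → factor 3100/450 = 6.8889
Step 3: 90 μL + 17.5 mL = 17590 μL total → factor 17590/90 = 195.44
Step 4: 140 μL brought to 3250 μL → factor 3250/140 = 23.214
Step 5: unknown factor x
Step 6: 0.3 mL + 1.5 mL = 1.8 mL total → factor 1.8/0.3 = 6
Product of known-step factors = 4.6031 × 10^5
Overall factor = 1.00 mM / (0.116 nM) = 8.6207 × 10^6
x = 8.6207 × 10^6 / 4.6031 × 10^5 = 18.7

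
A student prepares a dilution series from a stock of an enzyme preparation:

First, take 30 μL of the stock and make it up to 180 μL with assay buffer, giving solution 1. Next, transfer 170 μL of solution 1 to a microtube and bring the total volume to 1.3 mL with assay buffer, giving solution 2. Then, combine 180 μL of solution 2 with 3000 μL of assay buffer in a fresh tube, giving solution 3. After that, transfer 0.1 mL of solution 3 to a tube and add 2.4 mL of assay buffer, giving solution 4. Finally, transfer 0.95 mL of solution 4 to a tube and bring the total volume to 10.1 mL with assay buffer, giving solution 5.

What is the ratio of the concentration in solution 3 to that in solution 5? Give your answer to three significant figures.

Step 1: 30 μL brought to 180 μL → factor 180/30 = 6
Step 2: 170 μL brought to 1.3 mL → factor 1300/170 = 7.6471
Step 3: 180 μL + 3000 μL = 3180 μL total → factor 3180/180 = 17.667
Step 4: 0.1 mL + 2.4 mL = 2.5 mL total → factor 2.5/0.1 = 25
Step 5: 0.95 mL brought to 10.1 mL → factor 10.1/0.95 = 10.632
Dilution factor to solution 3 = 810.59; to solution 5 = 2.1545 × 10^5
[solution 3]/[solution 5] = (factor to solution 5)/(factor to solution 3) = 2.1545 × 10^5/810.59 = 266

266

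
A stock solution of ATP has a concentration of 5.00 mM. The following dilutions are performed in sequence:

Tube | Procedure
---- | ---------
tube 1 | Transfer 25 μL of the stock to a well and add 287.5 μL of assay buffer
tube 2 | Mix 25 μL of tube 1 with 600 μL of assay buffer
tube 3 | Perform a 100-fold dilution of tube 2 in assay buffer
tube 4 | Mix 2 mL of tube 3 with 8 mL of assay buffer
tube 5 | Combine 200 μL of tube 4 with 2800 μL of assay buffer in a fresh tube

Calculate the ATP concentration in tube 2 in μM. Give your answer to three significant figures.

16.0 μM

Step 1: 25 μL + 287.5 μL = 312.5 μL total → factor 312.5/25 = 12.5
Step 2: 25 μL + 600 μL = 625 μL total → factor 625/25 = 25
Dilution factor through tube 2 = 12.5 × 25 = 312.5
[tube 2] = 5.00 mM / 312.5 = 0.01600 mM = 16.0 μM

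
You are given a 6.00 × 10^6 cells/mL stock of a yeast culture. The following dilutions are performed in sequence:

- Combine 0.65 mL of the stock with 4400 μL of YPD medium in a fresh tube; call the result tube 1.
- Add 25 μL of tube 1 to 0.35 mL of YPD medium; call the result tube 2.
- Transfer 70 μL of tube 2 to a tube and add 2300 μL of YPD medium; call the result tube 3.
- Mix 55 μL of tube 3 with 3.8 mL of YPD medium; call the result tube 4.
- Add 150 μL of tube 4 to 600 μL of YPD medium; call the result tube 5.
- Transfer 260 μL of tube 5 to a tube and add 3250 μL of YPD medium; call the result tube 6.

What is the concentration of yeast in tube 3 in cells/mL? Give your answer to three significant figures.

Step 1: 0.65 mL + 4400 μL = 5.05 mL total → factor 5.05/0.65 = 7.7692
Step 2: 25 μL + 0.35 mL = 375 μL total → factor 375/25 = 15
Step 3: 70 μL + 2300 μL = 2370 μL total → factor 2370/70 = 33.857
Dilution factor through tube 3 = 7.7692 × 15 × 33.857 = 3945.7
[tube 3] = 6.00 × 10^6 cells/mL / 3945.7 = 1.52 × 10^3 cells/mL

1.52 × 10^3 cells/mL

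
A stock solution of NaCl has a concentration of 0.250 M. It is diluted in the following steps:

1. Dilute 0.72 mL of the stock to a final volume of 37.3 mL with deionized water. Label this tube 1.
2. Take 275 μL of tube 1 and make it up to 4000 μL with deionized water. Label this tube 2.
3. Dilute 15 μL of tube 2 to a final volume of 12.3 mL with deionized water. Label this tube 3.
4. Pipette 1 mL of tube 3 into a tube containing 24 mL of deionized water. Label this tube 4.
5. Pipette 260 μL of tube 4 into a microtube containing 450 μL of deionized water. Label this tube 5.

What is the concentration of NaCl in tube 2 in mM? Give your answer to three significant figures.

Step 1: 0.72 mL brought to 37.3 mL → factor 37.3/0.72 = 51.806
Step 2: 275 μL brought to 4000 μL → factor 4000/275 = 14.545
Dilution factor through tube 2 = 51.806 × 14.545 = 753.54
[tube 2] = 0.250 M / 753.54 = 0.0003318 M = 0.332 mM

0.332 mM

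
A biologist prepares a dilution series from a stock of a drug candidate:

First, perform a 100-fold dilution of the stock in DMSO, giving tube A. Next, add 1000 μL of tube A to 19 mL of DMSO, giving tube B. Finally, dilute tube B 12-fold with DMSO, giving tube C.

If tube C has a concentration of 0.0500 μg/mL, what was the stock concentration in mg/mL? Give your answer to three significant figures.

1.20 mg/mL

Step 1: 100-fold → factor 100
Step 2: 1000 μL + 19 mL = 20000 μL total → factor 20000/1000 = 20
Step 3: 12-fold → factor 12
Overall dilution factor = 100 × 20 × 12 = 24000
Stock = 0.0500 μg/mL × 24000 = 1200 μg/mL = 1.20 mg/mL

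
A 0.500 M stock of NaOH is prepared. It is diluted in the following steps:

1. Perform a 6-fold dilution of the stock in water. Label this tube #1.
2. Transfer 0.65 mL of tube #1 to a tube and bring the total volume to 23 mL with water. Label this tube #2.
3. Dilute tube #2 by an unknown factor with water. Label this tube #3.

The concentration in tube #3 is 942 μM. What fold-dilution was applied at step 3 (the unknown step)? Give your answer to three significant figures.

2.50-fold

Step 1: 6-fold → factor 6
Step 2: 0.65 mL brought to 23 mL → factor 23/0.65 = 35.385
Step 3: unknown factor x
Product of known-step factors = 212.31
Overall factor = 0.500 M / (942 μM) = 530.79
x = 530.79 / 212.31 = 2.50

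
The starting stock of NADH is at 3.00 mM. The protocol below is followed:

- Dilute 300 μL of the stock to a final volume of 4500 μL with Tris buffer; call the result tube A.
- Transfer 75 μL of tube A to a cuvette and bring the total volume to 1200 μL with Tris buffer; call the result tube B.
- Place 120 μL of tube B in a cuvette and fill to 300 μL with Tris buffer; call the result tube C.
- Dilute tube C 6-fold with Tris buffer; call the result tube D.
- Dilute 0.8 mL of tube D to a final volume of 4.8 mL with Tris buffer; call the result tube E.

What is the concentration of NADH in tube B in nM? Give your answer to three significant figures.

1.25 × 10^4 nM

Step 1: 300 μL brought to 4500 μL → factor 4500/300 = 15
Step 2: 75 μL brought to 1200 μL → factor 1200/75 = 16
Dilution factor through tube B = 15 × 16 = 240
[tube B] = 3.00 mM / 240 = 0.01250 mM = 1.25 × 10^4 nM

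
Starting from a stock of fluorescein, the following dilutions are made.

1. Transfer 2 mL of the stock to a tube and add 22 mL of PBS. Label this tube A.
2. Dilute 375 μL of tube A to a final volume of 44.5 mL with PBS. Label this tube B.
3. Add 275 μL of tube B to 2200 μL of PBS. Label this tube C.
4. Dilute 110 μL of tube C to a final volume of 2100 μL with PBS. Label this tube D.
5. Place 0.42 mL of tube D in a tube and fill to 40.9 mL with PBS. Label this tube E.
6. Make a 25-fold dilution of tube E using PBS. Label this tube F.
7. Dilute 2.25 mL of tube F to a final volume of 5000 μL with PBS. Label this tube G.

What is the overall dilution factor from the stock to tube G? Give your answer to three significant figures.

1.32 × 10^9

Step 1: 2 mL + 22 mL = 24 mL total → factor 24/2 = 12
Step 2: 375 μL brought to 44.5 mL → factor 44500/375 = 118.67
Step 3: 275 μL + 2200 μL = 2475 μL total → factor 2475/275 = 9
Step 4: 110 μL brought to 2100 μL → factor 2100/110 = 19.091
Step 5: 0.42 mL brought to 40.9 mL → factor 40.9/0.42 = 97.381
Step 6: 25-fold → factor 25
Step 7: 2.25 mL brought to 5000 μL → factor 5/2.25 = 2.2222
Overall dilution factor = 12 × 118.67 × 9 × 19.091 × 97.381 × 25 × 2.2222 = 1.3237 × 10^9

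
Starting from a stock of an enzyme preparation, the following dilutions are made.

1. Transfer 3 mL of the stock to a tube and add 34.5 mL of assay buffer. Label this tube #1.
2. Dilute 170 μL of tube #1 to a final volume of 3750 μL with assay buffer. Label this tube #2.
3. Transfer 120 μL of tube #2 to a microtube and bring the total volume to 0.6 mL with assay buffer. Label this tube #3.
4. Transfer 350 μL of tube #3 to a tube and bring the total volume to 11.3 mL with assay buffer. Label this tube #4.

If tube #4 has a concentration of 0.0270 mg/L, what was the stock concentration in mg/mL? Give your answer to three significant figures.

Step 1: 3 mL + 34.5 mL = 37.5 mL total → factor 37.5/3 = 12.5
Step 2: 170 μL brought to 3750 μL → factor 3750/170 = 22.059
Step 3: 120 μL brought to 0.6 mL → factor 600/120 = 5
Step 4: 350 μL brought to 11.3 mL → factor 11300/350 = 32.286
Overall dilution factor = 12.5 × 22.059 × 5 × 32.286 = 44512
Stock = 0.0270 mg/L × 44512 = 1202 mg/L = 1.20 mg/mL

1.20 mg/mL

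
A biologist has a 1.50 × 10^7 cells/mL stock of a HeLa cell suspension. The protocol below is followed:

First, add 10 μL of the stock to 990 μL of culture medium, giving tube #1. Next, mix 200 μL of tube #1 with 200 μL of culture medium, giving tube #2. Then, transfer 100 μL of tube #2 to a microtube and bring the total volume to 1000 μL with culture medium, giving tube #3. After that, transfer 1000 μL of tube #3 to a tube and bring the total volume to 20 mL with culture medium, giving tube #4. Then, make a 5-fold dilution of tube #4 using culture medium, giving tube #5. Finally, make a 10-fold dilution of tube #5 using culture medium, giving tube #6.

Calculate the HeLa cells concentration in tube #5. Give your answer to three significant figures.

Step 1: 10 μL + 990 μL = 1000 μL total → factor 1000/10 = 100
Step 2: 200 μL + 200 μL = 400 μL total → factor 400/200 = 2
Step 3: 100 μL brought to 1000 μL → factor 1000/100 = 10
Step 4: 1000 μL brought to 20 mL → factor 20000/1000 = 20
Step 5: 5-fold → factor 5
Dilution factor through tube #5 = 100 × 2 × 10 × 20 × 5 = 2 × 10^5
[tube #5] = 1.50 × 10^7 cells/mL / 2 × 10^5 = 75.0 cells/mL

75.0 cells/mL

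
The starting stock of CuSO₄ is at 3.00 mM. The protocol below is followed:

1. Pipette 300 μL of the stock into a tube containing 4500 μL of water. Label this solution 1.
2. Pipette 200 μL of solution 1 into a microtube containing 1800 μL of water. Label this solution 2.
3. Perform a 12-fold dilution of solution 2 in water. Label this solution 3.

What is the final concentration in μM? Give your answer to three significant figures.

1.56 μM

Step 1: 300 μL + 4500 μL = 4800 μL total → factor 4800/300 = 16
Step 2: 200 μL + 1800 μL = 2000 μL total → factor 2000/200 = 10
Step 3: 12-fold → factor 12
Overall dilution factor = 16 × 10 × 12 = 1920
Final = 3.00 mM / 1920 = 0.001563 mM = 1.56 μM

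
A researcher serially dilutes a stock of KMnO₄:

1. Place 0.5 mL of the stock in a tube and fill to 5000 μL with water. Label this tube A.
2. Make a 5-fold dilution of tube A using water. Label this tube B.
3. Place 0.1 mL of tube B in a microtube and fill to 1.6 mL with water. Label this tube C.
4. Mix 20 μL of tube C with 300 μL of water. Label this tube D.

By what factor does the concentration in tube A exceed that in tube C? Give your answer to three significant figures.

80.0

Step 1: 0.5 mL brought to 5000 μL → factor 5/0.5 = 10
Step 2: 5-fold → factor 5
Step 3: 0.1 mL brought to 1.6 mL → factor 1.6/0.1 = 16
Dilution factor to tube A = 10; to tube C = 800
[tube A]/[tube C] = (factor to tube C)/(factor to tube A) = 800/10 = 80.0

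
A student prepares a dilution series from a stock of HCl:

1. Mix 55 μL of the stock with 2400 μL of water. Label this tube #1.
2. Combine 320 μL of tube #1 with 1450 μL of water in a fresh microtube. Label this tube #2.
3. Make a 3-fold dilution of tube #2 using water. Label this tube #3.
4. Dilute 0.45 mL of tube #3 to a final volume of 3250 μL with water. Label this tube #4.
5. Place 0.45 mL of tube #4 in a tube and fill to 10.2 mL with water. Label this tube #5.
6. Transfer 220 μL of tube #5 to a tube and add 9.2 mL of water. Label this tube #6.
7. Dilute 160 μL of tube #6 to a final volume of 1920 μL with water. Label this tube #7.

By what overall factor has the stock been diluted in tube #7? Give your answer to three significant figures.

Step 1: 55 μL + 2400 μL = 2455 μL total → factor 2455/55 = 44.636
Step 2: 320 μL + 1450 μL = 1770 μL total → factor 1770/320 = 5.5312
Step 3: 3-fold → factor 3
Step 4: 0.45 mL brought to 3250 μL → factor 3.25/0.45 = 7.2222
Step 5: 0.45 mL brought to 10.2 mL → factor 10.2/0.45 = 22.667
Step 6: 220 μL + 9.2 mL = 9420 μL total → factor 9420/220 = 42.818
Step 7: 160 μL brought to 1920 μL → factor 1920/160 = 12
Overall dilution factor = 44.636 × 5.5312 × 3 × 7.2222 × 22.667 × 42.818 × 12 = 6.2302 × 10^7

6.23 × 10^7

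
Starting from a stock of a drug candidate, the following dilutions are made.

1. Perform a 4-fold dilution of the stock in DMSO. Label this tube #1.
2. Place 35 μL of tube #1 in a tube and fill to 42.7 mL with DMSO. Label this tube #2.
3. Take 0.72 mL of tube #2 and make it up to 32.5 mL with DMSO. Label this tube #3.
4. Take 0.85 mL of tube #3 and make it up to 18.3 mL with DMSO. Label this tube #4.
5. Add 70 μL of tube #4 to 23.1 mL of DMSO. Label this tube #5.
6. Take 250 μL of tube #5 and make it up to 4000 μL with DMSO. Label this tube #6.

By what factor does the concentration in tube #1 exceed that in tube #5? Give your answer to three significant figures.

Step 1: 4-fold → factor 4
Step 2: 35 μL brought to 42.7 mL → factor 42700/35 = 1220
Step 3: 0.72 mL brought to 32.5 mL → factor 32.5/0.72 = 45.139
Step 4: 0.85 mL brought to 18.3 mL → factor 18.3/0.85 = 21.529
Step 5: 70 μL + 23.1 mL = 23170 μL total → factor 23170/70 = 331
Dilution factor to tube #1 = 4; to tube #5 = 1.5698 × 10^9
[tube #1]/[tube #5] = (factor to tube #5)/(factor to tube #1) = 1.5698 × 10^9/4 = 3.92 × 10^8

3.92 × 10^8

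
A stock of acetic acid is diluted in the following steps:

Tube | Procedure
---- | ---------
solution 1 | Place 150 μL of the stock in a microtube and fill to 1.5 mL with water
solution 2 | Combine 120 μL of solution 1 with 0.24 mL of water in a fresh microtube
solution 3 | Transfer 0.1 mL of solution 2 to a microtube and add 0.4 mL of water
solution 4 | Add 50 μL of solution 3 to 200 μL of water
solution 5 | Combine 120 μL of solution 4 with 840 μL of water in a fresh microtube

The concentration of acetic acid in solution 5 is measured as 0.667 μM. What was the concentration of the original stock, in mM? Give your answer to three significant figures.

4.00 mM

Step 1: 150 μL brought to 1.5 mL → factor 1500/150 = 10
Step 2: 120 μL + 0.24 mL = 360 μL total → factor 360/120 = 3
Step 3: 0.1 mL + 0.4 mL = 0.5 mL total → factor 0.5/0.1 = 5
Step 4: 50 μL + 200 μL = 250 μL total → factor 250/50 = 5
Step 5: 120 μL + 840 μL = 960 μL total → factor 960/120 = 8
Overall dilution factor = 10 × 3 × 5 × 5 × 8 = 6000
Stock = 0.667 μM × 6000 = 4002 μM = 4.00 mM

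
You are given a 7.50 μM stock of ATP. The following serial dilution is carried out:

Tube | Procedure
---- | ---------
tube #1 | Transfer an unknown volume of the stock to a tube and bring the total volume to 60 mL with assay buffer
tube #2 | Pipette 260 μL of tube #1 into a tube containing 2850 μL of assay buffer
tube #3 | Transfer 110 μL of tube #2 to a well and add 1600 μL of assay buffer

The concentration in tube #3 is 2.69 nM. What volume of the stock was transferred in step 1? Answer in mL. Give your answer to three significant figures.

4.00 mL

Step 1: v brought to 60 mL → factor = 60 mL/v
Step 2: 260 μL + 2850 μL = 3110 μL total → factor 3110/260 = 11.962
Step 3: 110 μL + 1600 μL = 1710 μL total → factor 1710/110 = 15.545
Product of known-step factors = 185.95
Overall factor = 7.50 μM / (2.69 nM) = 2788.1
Step-1 factor = 2788.1 / 185.95 = 14.994
v = 60 mL / 14.994 = 4.00 mL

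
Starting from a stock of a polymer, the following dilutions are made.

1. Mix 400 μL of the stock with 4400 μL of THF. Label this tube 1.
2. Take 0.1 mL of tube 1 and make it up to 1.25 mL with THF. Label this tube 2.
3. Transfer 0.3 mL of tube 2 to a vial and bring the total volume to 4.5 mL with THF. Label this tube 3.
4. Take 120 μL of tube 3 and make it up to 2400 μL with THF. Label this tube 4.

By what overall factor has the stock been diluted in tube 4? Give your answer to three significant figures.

4.50 × 10^4

Step 1: 400 μL + 4400 μL = 4800 μL total → factor 4800/400 = 12
Step 2: 0.1 mL brought to 1.25 mL → factor 1.25/0.1 = 12.5
Step 3: 0.3 mL brought to 4.5 mL → factor 4.5/0.3 = 15
Step 4: 120 μL brought to 2400 μL → factor 2400/120 = 20
Overall dilution factor = 12 × 12.5 × 15 × 20 = 45000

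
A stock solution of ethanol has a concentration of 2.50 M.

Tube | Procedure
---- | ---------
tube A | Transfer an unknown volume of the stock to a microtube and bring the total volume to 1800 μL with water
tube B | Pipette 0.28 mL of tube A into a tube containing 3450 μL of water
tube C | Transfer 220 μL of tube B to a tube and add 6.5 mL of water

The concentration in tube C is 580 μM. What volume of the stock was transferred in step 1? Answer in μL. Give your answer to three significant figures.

170 μL

Step 1: v brought to 1800 μL → factor = 1800 μL/v
Step 2: 0.28 mL + 3450 μL = 3.73 mL total → factor 3.73/0.28 = 13.321
Step 3: 220 μL + 6.5 mL = 6720 μL total → factor 6720/220 = 30.545
Product of known-step factors = 406.91
Overall factor = 2.50 M / (580 μM) = 4310.3
Step-1 factor = 4310.3 / 406.91 = 10.593
v = 1800 μL / 10.593 = 170 μL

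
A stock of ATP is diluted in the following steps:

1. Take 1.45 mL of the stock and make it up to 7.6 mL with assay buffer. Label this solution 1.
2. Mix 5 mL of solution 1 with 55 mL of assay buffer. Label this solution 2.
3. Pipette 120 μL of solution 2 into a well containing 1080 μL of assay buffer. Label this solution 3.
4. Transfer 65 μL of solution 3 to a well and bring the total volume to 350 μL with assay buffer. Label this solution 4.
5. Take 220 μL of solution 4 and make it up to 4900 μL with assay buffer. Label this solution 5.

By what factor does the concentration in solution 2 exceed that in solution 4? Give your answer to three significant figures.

Step 1: 1.45 mL brought to 7.6 mL → factor 7.6/1.45 = 5.2414
Step 2: 5 mL + 55 mL = 60 mL total → factor 60/5 = 12
Step 3: 120 μL + 1080 μL = 1200 μL total → factor 1200/120 = 10
Step 4: 65 μL brought to 350 μL → factor 350/65 = 5.3846
Dilution factor to solution 2 = 62.897; to solution 4 = 3386.7
[solution 2]/[solution 4] = (factor to solution 4)/(factor to solution 2) = 3386.7/62.897 = 53.8

53.8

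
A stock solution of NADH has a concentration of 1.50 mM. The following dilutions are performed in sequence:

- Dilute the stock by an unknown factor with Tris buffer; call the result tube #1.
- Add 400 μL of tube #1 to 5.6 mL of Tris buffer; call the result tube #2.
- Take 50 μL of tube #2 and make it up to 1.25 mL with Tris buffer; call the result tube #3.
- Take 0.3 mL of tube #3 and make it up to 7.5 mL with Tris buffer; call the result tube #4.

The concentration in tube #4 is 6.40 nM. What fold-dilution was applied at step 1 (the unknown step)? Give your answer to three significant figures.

Step 1: unknown factor x
Step 2: 400 μL + 5.6 mL = 6000 μL total → factor 6000/400 = 15
Step 3: 50 μL brought to 1.25 mL → factor 1250/50 = 25
Step 4: 0.3 mL brought to 7.5 mL → factor 7.5/0.3 = 25
Product of known-step factors = 9375
Overall factor = 1.50 mM / (6.40 nM) = 2.3438 × 10^5
x = 2.3438 × 10^5 / 9375 = 25.0

25.0-fold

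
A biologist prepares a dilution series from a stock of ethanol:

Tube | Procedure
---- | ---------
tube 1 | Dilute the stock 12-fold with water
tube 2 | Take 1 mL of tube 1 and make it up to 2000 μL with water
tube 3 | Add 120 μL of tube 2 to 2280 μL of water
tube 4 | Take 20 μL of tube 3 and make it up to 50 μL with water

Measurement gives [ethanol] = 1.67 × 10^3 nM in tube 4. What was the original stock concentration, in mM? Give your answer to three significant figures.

Step 1: 12-fold → factor 12
Step 2: 1 mL brought to 2000 μL → factor 2/1 = 2
Step 3: 120 μL + 2280 μL = 2400 μL total → factor 2400/120 = 20
Step 4: 20 μL brought to 50 μL → factor 50/20 = 2.5
Overall dilution factor = 12 × 2 × 20 × 2.5 = 1200
Stock = 1.67 × 10^3 nM × 1200 = 2.004 × 10^6 nM = 2.00 mM

2.00 mM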